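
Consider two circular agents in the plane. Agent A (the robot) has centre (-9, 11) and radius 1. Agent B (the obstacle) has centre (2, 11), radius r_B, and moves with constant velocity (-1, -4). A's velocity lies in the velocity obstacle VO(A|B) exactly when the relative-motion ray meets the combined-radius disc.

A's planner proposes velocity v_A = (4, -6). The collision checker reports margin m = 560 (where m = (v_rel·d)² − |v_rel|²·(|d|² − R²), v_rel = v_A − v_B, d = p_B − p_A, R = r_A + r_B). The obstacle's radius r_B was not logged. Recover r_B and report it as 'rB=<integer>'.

m = 560
d = (11, 0);  v_rel = (5, -2),  |v_rel|² = 29
v_rel×d = (5)·(0) − (-2)·(11) = 22
since m = R²·29 − 22²:  R² = (484 + 560) / 29 = 36
R = √36 = 6  ⇒  r_B = 6 − 1 = 5

rB=5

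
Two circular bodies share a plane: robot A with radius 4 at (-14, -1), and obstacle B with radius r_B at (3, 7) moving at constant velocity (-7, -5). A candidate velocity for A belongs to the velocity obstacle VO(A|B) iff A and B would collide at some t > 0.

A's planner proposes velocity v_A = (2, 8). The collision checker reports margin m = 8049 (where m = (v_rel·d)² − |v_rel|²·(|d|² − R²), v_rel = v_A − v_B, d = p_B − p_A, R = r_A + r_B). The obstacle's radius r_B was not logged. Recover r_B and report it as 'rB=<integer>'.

m = 8049
d = (17, 8);  v_rel = (9, 13),  |v_rel|² = 250
v_rel×d = (9)·(8) − (13)·(17) = -149
since m = R²·250 − (-149)²:  R² = (22201 + 8049) / 250 = 121
R = √121 = 11  ⇒  r_B = 11 − 4 = 7

rB=7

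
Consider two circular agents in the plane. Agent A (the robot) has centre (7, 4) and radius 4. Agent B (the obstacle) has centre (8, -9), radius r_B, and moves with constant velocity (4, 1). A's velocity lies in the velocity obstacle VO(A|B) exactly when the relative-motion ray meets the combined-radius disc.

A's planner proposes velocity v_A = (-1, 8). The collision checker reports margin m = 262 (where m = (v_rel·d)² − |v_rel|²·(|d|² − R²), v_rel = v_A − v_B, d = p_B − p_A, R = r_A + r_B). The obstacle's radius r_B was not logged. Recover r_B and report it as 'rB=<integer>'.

m = 262
d = (1, -13);  v_rel = (-5, 7),  |v_rel|² = 74
v_rel×d = (-5)·(-13) − (7)·(1) = 58
since m = R²·74 − 58²:  R² = (3364 + 262) / 74 = 49
R = √49 = 7  ⇒  r_B = 7 − 4 = 3

rB=3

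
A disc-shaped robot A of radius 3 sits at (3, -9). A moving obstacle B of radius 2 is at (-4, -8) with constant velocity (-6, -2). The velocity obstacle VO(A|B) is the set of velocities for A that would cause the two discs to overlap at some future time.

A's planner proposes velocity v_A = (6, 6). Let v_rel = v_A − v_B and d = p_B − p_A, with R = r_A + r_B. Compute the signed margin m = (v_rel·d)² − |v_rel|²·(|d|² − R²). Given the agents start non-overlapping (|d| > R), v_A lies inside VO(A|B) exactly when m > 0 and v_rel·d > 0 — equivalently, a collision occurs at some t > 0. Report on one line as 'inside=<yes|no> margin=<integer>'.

d = (-7, 1),  |d|² = 50;  R = 3+2 = 5,  c = 50−5² = 25
v_rel = (12, 8),  |v_rel|² = 208;  v_rel·d = (12)·(-7) + (8)·(1) = -76
208·t² + 152·t + 25 = 0  ⇒  m = (-76)² − 208·25 = 576
m = 576 > 0,  v_rel·d = -76 < 0  ⇒  outside

inside=no margin=576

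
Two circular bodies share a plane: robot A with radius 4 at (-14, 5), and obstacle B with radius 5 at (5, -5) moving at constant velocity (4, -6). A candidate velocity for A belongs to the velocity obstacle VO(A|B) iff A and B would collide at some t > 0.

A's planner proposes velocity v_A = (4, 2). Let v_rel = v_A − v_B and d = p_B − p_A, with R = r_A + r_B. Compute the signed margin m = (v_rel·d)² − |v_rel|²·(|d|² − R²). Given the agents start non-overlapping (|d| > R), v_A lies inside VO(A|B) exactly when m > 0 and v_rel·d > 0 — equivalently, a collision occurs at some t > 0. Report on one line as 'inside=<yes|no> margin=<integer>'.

d = (19, -10),  |d|² = 461;  R = 4+5 = 9,  c = 461−9² = 380
v_rel = (0, 8),  |v_rel|² = 64;  v_rel·d = (0)·(19) + (8)·(-10) = -80
64·t² + 160·t + 380 = 0  ⇒  m = (-80)² − 64·380 = -17920
m = -17920 < 0,  v_rel·d = -80 < 0  ⇒  outside

inside=no margin=-17920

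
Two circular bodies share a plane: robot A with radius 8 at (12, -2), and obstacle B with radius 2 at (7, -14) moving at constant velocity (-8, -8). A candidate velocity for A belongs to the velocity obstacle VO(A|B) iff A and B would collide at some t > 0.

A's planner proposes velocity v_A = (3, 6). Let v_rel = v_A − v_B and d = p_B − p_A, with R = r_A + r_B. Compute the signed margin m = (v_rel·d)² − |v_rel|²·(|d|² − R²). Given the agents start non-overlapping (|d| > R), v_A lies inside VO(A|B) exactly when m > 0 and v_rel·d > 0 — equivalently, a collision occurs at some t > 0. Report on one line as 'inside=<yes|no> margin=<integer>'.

d = (-5, -12),  |d|² = 169;  R = 8+2 = 10,  c = 169−10² = 69
v_rel = (11, 14),  |v_rel|² = 317;  v_rel·d = (11)·(-5) + (14)·(-12) = -223
317·t² + 446·t + 69 = 0  ⇒  m = (-223)² − 317·69 = 27856
m = 27856 > 0,  v_rel·d = -223 < 0  ⇒  outside

inside=no margin=27856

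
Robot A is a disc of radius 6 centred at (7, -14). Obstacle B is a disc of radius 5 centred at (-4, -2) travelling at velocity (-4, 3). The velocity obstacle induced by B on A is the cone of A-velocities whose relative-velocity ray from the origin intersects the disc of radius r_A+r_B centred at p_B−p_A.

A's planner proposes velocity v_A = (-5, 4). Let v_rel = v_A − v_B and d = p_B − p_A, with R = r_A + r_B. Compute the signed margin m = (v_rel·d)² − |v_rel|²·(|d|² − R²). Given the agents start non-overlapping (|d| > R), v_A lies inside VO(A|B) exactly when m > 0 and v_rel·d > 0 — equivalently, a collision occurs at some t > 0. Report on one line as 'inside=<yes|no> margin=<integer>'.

d = (-11, 12),  |d|² = 265;  R = 6+5 = 11,  c = 265−11² = 144
v_rel = (-1, 1),  |v_rel|² = 2;  v_rel·d = (-1)·(-11) + (1)·(12) = 23
2·t² − 46·t + 144 = 0  ⇒  m = 23² − 2·144 = 241
m = 241 > 0,  v_rel·d = 23 > 0  ⇒  inside

inside=yes margin=241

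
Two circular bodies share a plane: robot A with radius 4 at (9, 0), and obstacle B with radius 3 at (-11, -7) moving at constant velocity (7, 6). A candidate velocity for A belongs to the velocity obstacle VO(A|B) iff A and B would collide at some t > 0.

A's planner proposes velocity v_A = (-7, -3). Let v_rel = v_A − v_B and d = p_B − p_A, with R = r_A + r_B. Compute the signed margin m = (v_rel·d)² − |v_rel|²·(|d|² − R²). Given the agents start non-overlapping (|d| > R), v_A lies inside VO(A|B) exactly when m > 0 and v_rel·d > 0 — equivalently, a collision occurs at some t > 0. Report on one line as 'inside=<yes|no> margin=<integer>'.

d = (-20, -7),  |d|² = 449;  R = 4+3 = 7,  c = 449−7² = 400
v_rel = (-14, -9),  |v_rel|² = 277;  v_rel·d = (-14)·(-20) + (-9)·(-7) = 343
277·t² − 686·t + 400 = 0  ⇒  m = 343² − 277·400 = 6849
m = 6849 > 0,  v_rel·d = 343 > 0  ⇒  inside

inside=yes margin=6849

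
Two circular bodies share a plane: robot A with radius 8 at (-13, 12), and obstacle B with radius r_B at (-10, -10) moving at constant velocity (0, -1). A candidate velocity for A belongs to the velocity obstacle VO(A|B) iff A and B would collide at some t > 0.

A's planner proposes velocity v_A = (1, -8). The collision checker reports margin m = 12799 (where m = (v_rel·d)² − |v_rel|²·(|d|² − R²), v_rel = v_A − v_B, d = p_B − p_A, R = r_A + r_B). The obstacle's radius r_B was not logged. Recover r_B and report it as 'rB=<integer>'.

m = 12799
d = (3, -22);  v_rel = (1, -7),  |v_rel|² = 50
v_rel×d = (1)·(-22) − (-7)·(3) = -1
since m = R²·50 − (-1)²:  R² = (1 + 12799) / 50 = 256
R = √256 = 16  ⇒  r_B = 16 − 8 = 8

rB=8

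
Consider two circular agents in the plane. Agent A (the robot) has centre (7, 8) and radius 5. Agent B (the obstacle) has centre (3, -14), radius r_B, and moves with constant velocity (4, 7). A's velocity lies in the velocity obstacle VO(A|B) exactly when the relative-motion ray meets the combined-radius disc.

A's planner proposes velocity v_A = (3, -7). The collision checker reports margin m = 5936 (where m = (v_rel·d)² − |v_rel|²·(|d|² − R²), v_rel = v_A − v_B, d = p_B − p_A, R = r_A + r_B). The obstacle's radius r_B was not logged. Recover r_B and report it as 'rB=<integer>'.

m = 5936
d = (-4, -22);  v_rel = (-1, -14),  |v_rel|² = 197
v_rel×d = (-1)·(-22) − (-14)·(-4) = -34
since m = R²·197 − (-34)²:  R² = (1156 + 5936) / 197 = 36
R = √36 = 6  ⇒  r_B = 6 − 5 = 1

rB=1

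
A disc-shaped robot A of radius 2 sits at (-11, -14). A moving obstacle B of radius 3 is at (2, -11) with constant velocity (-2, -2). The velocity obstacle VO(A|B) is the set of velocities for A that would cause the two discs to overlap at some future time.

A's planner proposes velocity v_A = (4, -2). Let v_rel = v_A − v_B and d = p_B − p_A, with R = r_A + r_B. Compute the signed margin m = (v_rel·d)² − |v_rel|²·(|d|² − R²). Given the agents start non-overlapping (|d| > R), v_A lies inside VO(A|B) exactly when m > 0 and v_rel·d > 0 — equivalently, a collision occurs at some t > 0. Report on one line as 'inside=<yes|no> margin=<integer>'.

d = (13, 3),  |d|² = 178;  R = 2+3 = 5,  c = 178−5² = 153
v_rel = (6, 0),  |v_rel|² = 36;  v_rel·d = (6)·(13) + (0)·(3) = 78
36·t² − 156·t + 153 = 0  ⇒  m = 78² − 36·153 = 576
m = 576 > 0,  v_rel·d = 78 > 0  ⇒  inside

inside=yes margin=576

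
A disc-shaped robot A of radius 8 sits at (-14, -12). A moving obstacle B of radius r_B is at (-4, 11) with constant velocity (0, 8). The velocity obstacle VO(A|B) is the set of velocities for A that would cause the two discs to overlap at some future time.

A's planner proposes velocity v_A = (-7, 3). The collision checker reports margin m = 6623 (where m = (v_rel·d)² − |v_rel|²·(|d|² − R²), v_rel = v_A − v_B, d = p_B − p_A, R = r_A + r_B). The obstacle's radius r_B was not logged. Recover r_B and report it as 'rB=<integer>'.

m = 6623
d = (10, 23);  v_rel = (-7, -5),  |v_rel|² = 74
v_rel×d = (-7)·(23) − (-5)·(10) = -111
since m = R²·74 − (-111)²:  R² = (12321 + 6623) / 74 = 256
R = √256 = 16  ⇒  r_B = 16 − 8 = 8

rB=8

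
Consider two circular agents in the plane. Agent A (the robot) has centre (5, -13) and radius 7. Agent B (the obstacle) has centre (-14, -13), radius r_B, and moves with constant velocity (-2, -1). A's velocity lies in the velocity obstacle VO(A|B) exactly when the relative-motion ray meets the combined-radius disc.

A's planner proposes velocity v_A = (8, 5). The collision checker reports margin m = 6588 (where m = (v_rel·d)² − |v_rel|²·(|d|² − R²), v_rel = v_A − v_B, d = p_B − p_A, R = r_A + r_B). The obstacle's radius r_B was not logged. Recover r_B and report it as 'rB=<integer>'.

m = 6588
d = (-19, 0);  v_rel = (10, 6),  |v_rel|² = 136
v_rel×d = (10)·(0) − (6)·(-19) = 114
since m = R²·136 − 114²:  R² = (12996 + 6588) / 136 = 144
R = √144 = 12  ⇒  r_B = 12 − 7 = 5

rB=5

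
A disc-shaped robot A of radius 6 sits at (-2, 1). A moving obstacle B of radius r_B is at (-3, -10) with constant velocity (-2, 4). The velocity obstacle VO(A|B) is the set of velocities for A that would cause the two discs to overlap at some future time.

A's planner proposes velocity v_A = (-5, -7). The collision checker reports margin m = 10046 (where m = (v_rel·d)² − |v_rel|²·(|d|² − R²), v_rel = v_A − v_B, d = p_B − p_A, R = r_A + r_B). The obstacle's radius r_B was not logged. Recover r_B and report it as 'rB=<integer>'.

m = 10046
d = (-1, -11);  v_rel = (-3, -11),  |v_rel|² = 130
v_rel×d = (-3)·(-11) − (-11)·(-1) = 22
since m = R²·130 − 22²:  R² = (484 + 10046) / 130 = 81
R = √81 = 9  ⇒  r_B = 9 − 6 = 3

rB=3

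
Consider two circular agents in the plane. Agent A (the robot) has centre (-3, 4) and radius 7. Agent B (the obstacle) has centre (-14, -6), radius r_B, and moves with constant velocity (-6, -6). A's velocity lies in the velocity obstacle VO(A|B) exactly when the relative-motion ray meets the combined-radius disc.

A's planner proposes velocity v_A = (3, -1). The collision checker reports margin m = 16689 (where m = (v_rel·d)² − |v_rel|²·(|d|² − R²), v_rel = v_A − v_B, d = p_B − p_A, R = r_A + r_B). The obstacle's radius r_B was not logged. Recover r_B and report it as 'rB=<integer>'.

m = 16689
d = (-11, -10);  v_rel = (9, 5),  |v_rel|² = 106
v_rel×d = (9)·(-10) − (5)·(-11) = -35
since m = R²·106 − (-35)²:  R² = (1225 + 16689) / 106 = 169
R = √169 = 13  ⇒  r_B = 13 − 7 = 6

rB=6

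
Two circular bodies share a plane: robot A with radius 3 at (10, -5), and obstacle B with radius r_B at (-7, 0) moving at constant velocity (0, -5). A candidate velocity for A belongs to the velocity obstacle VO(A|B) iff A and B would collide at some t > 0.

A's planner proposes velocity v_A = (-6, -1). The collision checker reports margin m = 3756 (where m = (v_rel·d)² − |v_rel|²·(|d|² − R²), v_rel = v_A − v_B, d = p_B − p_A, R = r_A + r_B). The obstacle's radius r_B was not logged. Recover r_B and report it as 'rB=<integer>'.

m = 3756
d = (-17, 5);  v_rel = (-6, 4),  |v_rel|² = 52
v_rel×d = (-6)·(5) − (4)·(-17) = 38
since m = R²·52 − 38²:  R² = (1444 + 3756) / 52 = 100
R = √100 = 10  ⇒  r_B = 10 − 3 = 7

rB=7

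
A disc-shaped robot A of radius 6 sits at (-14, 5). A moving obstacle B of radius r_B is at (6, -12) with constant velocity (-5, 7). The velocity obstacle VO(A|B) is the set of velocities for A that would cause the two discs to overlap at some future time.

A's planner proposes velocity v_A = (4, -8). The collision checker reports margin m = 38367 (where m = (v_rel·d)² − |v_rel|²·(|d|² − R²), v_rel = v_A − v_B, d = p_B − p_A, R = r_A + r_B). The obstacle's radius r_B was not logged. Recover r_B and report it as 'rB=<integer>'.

m = 38367
d = (20, -17);  v_rel = (9, -15),  |v_rel|² = 306
v_rel×d = (9)·(-17) − (-15)·(20) = 147
since m = R²·306 − 147²:  R² = (21609 + 38367) / 306 = 196
R = √196 = 14  ⇒  r_B = 14 − 6 = 8

rB=8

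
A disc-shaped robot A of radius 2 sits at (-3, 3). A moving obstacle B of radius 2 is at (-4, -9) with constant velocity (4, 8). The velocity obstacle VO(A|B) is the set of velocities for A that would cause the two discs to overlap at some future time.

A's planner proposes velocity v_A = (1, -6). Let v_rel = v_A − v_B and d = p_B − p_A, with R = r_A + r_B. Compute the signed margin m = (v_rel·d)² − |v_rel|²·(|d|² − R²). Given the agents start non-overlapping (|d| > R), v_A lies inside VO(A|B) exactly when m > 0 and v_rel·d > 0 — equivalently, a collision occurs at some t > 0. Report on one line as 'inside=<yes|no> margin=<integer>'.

d = (-1, -12),  |d|² = 145;  R = 2+2 = 4,  c = 145−4² = 129
v_rel = (-3, -14),  |v_rel|² = 205;  v_rel·d = (-3)·(-1) + (-14)·(-12) = 171
205·t² − 342·t + 129 = 0  ⇒  m = 171² − 205·129 = 2796
m = 2796 > 0,  v_rel·d = 171 > 0  ⇒  inside

inside=yes margin=2796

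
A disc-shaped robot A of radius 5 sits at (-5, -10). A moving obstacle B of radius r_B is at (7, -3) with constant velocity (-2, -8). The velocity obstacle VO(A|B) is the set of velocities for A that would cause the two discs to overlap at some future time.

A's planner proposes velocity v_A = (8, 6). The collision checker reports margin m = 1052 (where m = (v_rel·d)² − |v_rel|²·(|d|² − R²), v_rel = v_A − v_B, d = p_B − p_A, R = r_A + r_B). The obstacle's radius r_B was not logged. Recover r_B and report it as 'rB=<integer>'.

m = 1052
d = (12, 7);  v_rel = (10, 14),  |v_rel|² = 296
v_rel×d = (10)·(7) − (14)·(12) = -98
since m = R²·296 − (-98)²:  R² = (9604 + 1052) / 296 = 36
R = √36 = 6  ⇒  r_B = 6 − 5 = 1

rB=1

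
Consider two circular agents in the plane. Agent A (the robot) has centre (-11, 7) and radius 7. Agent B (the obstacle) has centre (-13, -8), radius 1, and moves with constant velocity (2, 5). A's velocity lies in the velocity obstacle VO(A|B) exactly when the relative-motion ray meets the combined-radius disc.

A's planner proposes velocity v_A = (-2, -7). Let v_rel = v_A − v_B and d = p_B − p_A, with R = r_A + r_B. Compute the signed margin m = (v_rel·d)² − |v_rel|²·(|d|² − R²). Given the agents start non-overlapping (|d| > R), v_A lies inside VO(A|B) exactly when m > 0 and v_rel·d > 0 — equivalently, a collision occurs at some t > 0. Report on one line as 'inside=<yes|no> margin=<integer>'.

d = (-2, -15),  |d|² = 229;  R = 7+1 = 8,  c = 229−8² = 165
v_rel = (-4, -12),  |v_rel|² = 160;  v_rel·d = (-4)·(-2) + (-12)·(-15) = 188
160·t² − 376·t + 165 = 0  ⇒  m = 188² − 160·165 = 8944
m = 8944 > 0,  v_rel·d = 188 > 0  ⇒  inside

inside=yes margin=8944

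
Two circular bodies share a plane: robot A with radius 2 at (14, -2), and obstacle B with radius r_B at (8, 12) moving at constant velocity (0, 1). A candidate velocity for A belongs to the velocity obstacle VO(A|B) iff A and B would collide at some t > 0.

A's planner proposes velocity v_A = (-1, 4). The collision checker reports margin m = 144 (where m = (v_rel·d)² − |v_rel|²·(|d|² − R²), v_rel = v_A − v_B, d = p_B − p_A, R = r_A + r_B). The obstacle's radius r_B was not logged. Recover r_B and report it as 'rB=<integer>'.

m = 144
d = (-6, 14);  v_rel = (-1, 3),  |v_rel|² = 10
v_rel×d = (-1)·(14) − (3)·(-6) = 4
since m = R²·10 − 4²:  R² = (16 + 144) / 10 = 16
R = √16 = 4  ⇒  r_B = 4 − 2 = 2

rB=2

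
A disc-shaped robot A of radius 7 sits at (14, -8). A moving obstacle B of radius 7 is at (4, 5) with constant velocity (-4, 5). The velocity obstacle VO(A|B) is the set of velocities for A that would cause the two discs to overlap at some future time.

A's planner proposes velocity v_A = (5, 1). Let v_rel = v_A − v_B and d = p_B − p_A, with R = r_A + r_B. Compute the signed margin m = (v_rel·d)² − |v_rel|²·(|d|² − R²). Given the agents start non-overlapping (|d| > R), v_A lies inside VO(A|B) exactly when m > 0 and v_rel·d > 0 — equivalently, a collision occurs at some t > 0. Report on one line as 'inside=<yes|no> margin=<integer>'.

d = (-10, 13),  |d|² = 269;  R = 7+7 = 14,  c = 269−14² = 73
v_rel = (9, -4),  |v_rel|² = 97;  v_rel·d = (9)·(-10) + (-4)·(13) = -142
97·t² + 284·t + 73 = 0  ⇒  m = (-142)² − 97·73 = 13083
m = 13083 > 0,  v_rel·d = -142 < 0  ⇒  outside

inside=no margin=13083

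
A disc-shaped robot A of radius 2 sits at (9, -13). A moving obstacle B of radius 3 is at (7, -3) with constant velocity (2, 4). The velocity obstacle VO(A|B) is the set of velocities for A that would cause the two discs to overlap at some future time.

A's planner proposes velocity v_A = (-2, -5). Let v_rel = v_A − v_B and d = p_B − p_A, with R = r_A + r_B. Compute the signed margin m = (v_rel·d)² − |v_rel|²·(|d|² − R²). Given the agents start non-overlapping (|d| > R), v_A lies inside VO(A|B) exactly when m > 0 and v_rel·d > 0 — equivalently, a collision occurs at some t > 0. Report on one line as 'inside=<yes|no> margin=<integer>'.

d = (-2, 10),  |d|² = 104;  R = 2+3 = 5,  c = 104−5² = 79
v_rel = (-4, -9),  |v_rel|² = 97;  v_rel·d = (-4)·(-2) + (-9)·(10) = -82
97·t² + 164·t + 79 = 0  ⇒  m = (-82)² − 97·79 = -939
m = -939 < 0,  v_rel·d = -82 < 0  ⇒  outside

inside=no margin=-939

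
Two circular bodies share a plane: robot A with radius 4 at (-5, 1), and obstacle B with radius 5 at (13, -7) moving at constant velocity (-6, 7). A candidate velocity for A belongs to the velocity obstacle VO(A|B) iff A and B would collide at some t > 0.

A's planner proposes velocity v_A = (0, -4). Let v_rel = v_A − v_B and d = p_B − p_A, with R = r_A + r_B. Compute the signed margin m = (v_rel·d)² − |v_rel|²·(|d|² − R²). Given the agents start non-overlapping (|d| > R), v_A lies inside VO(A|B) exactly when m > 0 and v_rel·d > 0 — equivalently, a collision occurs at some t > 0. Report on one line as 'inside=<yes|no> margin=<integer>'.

d = (18, -8),  |d|² = 388;  R = 4+5 = 9,  c = 388−9² = 307
v_rel = (6, -11),  |v_rel|² = 157;  v_rel·d = (6)·(18) + (-11)·(-8) = 196
157·t² − 392·t + 307 = 0  ⇒  m = 196² − 157·307 = -9783
m = -9783 < 0,  v_rel·d = 196 > 0  ⇒  outside

inside=no margin=-9783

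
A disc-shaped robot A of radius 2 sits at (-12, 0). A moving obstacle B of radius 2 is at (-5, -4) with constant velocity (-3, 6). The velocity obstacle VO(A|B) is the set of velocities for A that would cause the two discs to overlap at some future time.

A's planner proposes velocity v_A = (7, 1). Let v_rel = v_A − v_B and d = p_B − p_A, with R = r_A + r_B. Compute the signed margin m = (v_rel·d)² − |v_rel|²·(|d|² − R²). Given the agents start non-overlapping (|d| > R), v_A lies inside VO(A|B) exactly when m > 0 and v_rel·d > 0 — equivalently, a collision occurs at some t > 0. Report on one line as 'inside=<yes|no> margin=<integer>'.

d = (7, -4),  |d|² = 65;  R = 2+2 = 4,  c = 65−4² = 49
v_rel = (10, -5),  |v_rel|² = 125;  v_rel·d = (10)·(7) + (-5)·(-4) = 90
125·t² − 180·t + 49 = 0  ⇒  m = 90² − 125·49 = 1975
m = 1975 > 0,  v_rel·d = 90 > 0  ⇒  inside

inside=yes margin=1975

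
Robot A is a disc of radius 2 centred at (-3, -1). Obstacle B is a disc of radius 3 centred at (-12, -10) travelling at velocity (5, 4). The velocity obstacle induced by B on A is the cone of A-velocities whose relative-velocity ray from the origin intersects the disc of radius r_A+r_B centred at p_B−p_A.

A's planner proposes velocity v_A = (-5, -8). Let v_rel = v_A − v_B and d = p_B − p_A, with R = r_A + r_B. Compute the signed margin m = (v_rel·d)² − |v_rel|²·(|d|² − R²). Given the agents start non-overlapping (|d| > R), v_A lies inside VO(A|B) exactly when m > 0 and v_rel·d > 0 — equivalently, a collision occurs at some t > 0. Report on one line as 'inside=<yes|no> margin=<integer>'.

d = (-9, -9),  |d|² = 162;  R = 2+3 = 5,  c = 162−5² = 137
v_rel = (-10, -12),  |v_rel|² = 244;  v_rel·d = (-10)·(-9) + (-12)·(-9) = 198
244·t² − 396·t + 137 = 0  ⇒  m = 198² − 244·137 = 5776
m = 5776 > 0,  v_rel·d = 198 > 0  ⇒  inside

inside=yes margin=5776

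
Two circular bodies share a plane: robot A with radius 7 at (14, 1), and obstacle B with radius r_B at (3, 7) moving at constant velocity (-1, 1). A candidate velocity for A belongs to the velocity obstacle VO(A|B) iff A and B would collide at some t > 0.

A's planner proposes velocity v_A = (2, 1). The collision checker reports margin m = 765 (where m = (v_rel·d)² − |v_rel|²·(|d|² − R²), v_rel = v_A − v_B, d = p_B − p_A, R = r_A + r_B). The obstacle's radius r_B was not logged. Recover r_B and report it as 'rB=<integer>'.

m = 765
d = (-11, 6);  v_rel = (3, 0),  |v_rel|² = 9
v_rel×d = (3)·(6) − (0)·(-11) = 18
since m = R²·9 − 18²:  R² = (324 + 765) / 9 = 121
R = √121 = 11  ⇒  r_B = 11 − 7 = 4

rB=4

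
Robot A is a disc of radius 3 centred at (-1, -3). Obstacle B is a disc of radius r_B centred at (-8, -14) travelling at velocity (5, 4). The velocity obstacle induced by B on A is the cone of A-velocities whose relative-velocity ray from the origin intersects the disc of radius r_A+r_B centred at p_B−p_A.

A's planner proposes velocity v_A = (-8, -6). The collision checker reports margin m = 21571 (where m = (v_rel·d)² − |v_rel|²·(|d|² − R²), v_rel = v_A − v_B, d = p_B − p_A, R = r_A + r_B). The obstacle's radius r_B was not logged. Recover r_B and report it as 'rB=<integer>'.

m = 21571
d = (-7, -11);  v_rel = (-13, -10),  |v_rel|² = 269
v_rel×d = (-13)·(-11) − (-10)·(-7) = 73
since m = R²·269 − 73²:  R² = (5329 + 21571) / 269 = 100
R = √100 = 10  ⇒  r_B = 10 − 3 = 7

rB=7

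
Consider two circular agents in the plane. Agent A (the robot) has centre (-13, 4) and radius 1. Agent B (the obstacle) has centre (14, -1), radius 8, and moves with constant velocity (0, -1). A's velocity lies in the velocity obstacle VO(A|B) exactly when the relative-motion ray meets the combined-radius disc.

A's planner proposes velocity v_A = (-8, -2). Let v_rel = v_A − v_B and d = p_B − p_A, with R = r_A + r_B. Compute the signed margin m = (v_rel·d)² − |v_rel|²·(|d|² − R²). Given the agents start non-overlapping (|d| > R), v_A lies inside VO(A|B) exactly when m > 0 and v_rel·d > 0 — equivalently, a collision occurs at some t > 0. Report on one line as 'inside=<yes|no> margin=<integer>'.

d = (27, -5),  |d|² = 754;  R = 1+8 = 9,  c = 754−9² = 673
v_rel = (-8, -1),  |v_rel|² = 65;  v_rel·d = (-8)·(27) + (-1)·(-5) = -211
65·t² + 422·t + 673 = 0  ⇒  m = (-211)² − 65·673 = 776
m = 776 > 0,  v_rel·d = -211 < 0  ⇒  outside

inside=no margin=776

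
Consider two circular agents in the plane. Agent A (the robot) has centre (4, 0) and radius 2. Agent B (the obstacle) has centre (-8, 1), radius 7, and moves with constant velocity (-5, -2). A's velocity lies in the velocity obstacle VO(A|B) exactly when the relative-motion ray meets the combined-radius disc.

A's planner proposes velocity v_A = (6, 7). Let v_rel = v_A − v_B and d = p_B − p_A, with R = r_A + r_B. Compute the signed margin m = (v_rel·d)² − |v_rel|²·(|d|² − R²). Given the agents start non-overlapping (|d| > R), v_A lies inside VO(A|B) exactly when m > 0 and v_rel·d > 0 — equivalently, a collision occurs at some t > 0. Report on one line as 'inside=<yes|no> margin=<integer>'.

d = (-12, 1),  |d|² = 145;  R = 2+7 = 9,  c = 145−9² = 64
v_rel = (11, 9),  |v_rel|² = 202;  v_rel·d = (11)·(-12) + (9)·(1) = -123
202·t² + 246·t + 64 = 0  ⇒  m = (-123)² − 202·64 = 2201
m = 2201 > 0,  v_rel·d = -123 < 0  ⇒  outside

inside=no margin=2201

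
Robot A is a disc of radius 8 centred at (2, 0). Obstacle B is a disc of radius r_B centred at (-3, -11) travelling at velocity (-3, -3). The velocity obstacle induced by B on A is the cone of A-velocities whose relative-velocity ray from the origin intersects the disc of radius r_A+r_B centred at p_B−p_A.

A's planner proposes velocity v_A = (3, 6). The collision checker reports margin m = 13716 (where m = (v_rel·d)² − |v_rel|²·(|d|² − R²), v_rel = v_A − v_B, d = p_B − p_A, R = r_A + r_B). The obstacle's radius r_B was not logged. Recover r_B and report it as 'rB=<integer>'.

m = 13716
d = (-5, -11);  v_rel = (6, 9),  |v_rel|² = 117
v_rel×d = (6)·(-11) − (9)·(-5) = -21
since m = R²·117 − (-21)²:  R² = (441 + 13716) / 117 = 121
R = √121 = 11  ⇒  r_B = 11 − 8 = 3

rB=3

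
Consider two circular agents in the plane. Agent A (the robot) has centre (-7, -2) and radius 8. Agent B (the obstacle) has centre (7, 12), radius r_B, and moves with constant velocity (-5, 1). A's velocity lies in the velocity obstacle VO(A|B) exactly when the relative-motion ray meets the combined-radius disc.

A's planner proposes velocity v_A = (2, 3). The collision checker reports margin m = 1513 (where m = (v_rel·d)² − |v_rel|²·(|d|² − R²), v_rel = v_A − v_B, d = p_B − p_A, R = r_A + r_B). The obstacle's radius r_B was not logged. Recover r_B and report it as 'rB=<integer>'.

m = 1513
d = (14, 14);  v_rel = (7, 2),  |v_rel|² = 53
v_rel×d = (7)·(14) − (2)·(14) = 70
since m = R²·53 − 70²:  R² = (4900 + 1513) / 53 = 121
R = √121 = 11  ⇒  r_B = 11 − 8 = 3

rB=3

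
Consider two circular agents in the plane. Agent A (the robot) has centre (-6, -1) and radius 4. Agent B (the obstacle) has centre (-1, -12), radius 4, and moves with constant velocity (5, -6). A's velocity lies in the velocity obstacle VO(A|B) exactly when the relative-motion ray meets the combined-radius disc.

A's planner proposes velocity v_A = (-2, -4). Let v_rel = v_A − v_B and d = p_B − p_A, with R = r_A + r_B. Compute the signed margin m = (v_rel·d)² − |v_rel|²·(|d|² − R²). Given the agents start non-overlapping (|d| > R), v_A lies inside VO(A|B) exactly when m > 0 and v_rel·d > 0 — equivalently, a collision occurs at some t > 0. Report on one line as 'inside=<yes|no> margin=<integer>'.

d = (5, -11),  |d|² = 146;  R = 4+4 = 8,  c = 146−8² = 82
v_rel = (-7, 2),  |v_rel|² = 53;  v_rel·d = (-7)·(5) + (2)·(-11) = -57
53·t² + 114·t + 82 = 0  ⇒  m = (-57)² − 53·82 = -1097
m = -1097 < 0,  v_rel·d = -57 < 0  ⇒  outside

inside=no margin=-1097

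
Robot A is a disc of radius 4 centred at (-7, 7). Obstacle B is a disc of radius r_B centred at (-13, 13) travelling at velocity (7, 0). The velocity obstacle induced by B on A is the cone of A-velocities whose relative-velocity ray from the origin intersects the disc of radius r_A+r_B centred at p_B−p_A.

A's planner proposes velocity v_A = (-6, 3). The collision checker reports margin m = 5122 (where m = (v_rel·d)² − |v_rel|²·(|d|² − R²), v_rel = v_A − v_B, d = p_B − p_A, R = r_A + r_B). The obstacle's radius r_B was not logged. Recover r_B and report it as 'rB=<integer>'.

m = 5122
d = (-6, 6);  v_rel = (-13, 3),  |v_rel|² = 178
v_rel×d = (-13)·(6) − (3)·(-6) = -60
since m = R²·178 − (-60)²:  R² = (3600 + 5122) / 178 = 49
R = √49 = 7  ⇒  r_B = 7 − 4 = 3

rB=3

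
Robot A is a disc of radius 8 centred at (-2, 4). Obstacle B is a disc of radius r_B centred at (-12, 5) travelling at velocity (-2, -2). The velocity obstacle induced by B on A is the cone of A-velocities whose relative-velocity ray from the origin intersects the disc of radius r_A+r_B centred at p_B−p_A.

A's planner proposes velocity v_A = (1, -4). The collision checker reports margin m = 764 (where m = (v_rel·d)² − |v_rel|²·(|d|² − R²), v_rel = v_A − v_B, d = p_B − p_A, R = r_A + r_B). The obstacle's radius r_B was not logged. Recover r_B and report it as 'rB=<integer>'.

m = 764
d = (-10, 1);  v_rel = (3, -2),  |v_rel|² = 13
v_rel×d = (3)·(1) − (-2)·(-10) = -17
since m = R²·13 − (-17)²:  R² = (289 + 764) / 13 = 81
R = √81 = 9  ⇒  r_B = 9 − 8 = 1

rB=1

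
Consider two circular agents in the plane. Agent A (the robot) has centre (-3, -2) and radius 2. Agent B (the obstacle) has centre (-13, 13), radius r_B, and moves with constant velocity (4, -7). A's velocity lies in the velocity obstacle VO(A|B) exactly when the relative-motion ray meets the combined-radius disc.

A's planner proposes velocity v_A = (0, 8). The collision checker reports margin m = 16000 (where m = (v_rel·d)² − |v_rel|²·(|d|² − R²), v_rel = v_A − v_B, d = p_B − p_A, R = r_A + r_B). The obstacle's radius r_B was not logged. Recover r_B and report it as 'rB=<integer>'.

m = 16000
d = (-10, 15);  v_rel = (-4, 15),  |v_rel|² = 241
v_rel×d = (-4)·(15) − (15)·(-10) = 90
since m = R²·241 − 90²:  R² = (8100 + 16000) / 241 = 100
R = √100 = 10  ⇒  r_B = 10 − 2 = 8

rB=8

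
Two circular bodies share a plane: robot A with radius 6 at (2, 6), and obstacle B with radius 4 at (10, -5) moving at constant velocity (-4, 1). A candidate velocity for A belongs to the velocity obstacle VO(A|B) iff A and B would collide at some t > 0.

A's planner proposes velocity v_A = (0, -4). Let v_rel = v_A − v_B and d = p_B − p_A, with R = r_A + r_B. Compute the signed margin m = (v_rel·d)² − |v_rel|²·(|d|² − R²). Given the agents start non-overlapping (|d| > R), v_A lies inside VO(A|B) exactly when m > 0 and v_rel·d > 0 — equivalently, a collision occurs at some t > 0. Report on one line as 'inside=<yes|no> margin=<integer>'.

d = (8, -11),  |d|² = 185;  R = 6+4 = 10,  c = 185−10² = 85
v_rel = (4, -5),  |v_rel|² = 41;  v_rel·d = (4)·(8) + (-5)·(-11) = 87
41·t² − 174·t + 85 = 0  ⇒  m = 87² − 41·85 = 4084
m = 4084 > 0,  v_rel·d = 87 > 0  ⇒  inside

inside=yes margin=4084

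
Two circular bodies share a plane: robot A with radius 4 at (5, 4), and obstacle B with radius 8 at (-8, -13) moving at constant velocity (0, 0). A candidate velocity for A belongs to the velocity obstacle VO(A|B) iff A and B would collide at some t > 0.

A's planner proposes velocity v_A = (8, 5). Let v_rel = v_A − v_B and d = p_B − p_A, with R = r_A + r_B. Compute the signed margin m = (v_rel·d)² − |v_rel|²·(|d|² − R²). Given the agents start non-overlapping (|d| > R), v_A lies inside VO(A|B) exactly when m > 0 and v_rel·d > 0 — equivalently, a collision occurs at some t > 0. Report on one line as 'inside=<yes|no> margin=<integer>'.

d = (-13, -17),  |d|² = 458;  R = 4+8 = 12,  c = 458−12² = 314
v_rel = (8, 5),  |v_rel|² = 89;  v_rel·d = (8)·(-13) + (5)·(-17) = -189
89·t² + 378·t + 314 = 0  ⇒  m = (-189)² − 89·314 = 7775
m = 7775 > 0,  v_rel·d = -189 < 0  ⇒  outside

inside=no margin=7775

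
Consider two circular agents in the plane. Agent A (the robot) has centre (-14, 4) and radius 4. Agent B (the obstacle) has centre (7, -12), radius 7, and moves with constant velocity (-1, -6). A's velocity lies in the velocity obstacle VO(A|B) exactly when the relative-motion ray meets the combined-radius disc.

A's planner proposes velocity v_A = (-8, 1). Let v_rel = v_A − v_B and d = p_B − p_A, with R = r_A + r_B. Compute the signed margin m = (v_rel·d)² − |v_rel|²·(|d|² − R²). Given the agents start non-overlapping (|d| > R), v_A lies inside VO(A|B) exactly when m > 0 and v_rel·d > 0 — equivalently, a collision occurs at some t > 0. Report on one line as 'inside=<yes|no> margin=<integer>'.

d = (21, -16),  |d|² = 697;  R = 4+7 = 11,  c = 697−11² = 576
v_rel = (-7, 7),  |v_rel|² = 98;  v_rel·d = (-7)·(21) + (7)·(-16) = -259
98·t² + 518·t + 576 = 0  ⇒  m = (-259)² − 98·576 = 10633
m = 10633 > 0,  v_rel·d = -259 < 0  ⇒  outside

inside=no margin=10633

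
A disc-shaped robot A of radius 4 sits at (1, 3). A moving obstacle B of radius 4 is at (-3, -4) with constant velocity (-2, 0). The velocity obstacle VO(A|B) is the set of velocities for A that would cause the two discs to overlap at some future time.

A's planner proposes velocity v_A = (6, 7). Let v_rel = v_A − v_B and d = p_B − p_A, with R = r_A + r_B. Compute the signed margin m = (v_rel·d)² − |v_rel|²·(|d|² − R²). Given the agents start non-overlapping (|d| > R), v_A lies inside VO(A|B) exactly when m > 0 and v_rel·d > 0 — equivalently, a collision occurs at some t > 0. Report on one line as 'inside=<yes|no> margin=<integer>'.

d = (-4, -7),  |d|² = 65;  R = 4+4 = 8,  c = 65−8² = 1
v_rel = (8, 7),  |v_rel|² = 113;  v_rel·d = (8)·(-4) + (7)·(-7) = -81
113·t² + 162·t + 1 = 0  ⇒  m = (-81)² − 113·1 = 6448
m = 6448 > 0,  v_rel·d = -81 < 0  ⇒  outside

inside=no margin=6448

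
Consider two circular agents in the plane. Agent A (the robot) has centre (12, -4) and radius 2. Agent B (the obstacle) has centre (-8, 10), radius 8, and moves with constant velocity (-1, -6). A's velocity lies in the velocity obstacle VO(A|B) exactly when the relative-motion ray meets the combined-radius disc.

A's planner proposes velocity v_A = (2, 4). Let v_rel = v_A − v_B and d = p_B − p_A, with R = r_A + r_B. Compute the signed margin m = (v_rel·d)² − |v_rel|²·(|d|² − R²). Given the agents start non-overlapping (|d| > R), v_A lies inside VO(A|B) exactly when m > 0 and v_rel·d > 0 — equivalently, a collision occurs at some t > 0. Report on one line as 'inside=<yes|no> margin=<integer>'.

d = (-20, 14),  |d|² = 596;  R = 2+8 = 10,  c = 596−10² = 496
v_rel = (3, 10),  |v_rel|² = 109;  v_rel·d = (3)·(-20) + (10)·(14) = 80
109·t² − 160·t + 496 = 0  ⇒  m = 80² − 109·496 = -47664
m = -47664 < 0,  v_rel·d = 80 > 0  ⇒  outside

inside=no margin=-47664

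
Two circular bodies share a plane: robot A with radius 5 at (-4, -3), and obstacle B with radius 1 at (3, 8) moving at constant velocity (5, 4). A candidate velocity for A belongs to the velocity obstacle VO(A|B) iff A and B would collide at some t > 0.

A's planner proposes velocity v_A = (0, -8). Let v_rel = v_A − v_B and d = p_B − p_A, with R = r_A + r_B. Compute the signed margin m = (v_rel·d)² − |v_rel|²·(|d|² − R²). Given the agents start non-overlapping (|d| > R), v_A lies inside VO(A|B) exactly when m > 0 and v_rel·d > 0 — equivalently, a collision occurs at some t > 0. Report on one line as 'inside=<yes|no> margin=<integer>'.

d = (7, 11),  |d|² = 170;  R = 5+1 = 6,  c = 170−6² = 134
v_rel = (-5, -12),  |v_rel|² = 169;  v_rel·d = (-5)·(7) + (-12)·(11) = -167
169·t² + 334·t + 134 = 0  ⇒  m = (-167)² − 169·134 = 5243
m = 5243 > 0,  v_rel·d = -167 < 0  ⇒  outside

inside=no margin=5243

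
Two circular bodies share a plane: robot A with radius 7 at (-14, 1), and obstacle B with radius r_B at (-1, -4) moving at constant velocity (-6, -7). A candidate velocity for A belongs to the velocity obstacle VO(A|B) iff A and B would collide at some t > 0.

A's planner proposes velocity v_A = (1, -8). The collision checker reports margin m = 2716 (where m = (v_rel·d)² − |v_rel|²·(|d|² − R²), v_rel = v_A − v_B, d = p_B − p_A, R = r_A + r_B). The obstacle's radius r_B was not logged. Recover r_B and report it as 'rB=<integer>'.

m = 2716
d = (13, -5);  v_rel = (7, -1),  |v_rel|² = 50
v_rel×d = (7)·(-5) − (-1)·(13) = -22
since m = R²·50 − (-22)²:  R² = (484 + 2716) / 50 = 64
R = √64 = 8  ⇒  r_B = 8 − 7 = 1

rB=1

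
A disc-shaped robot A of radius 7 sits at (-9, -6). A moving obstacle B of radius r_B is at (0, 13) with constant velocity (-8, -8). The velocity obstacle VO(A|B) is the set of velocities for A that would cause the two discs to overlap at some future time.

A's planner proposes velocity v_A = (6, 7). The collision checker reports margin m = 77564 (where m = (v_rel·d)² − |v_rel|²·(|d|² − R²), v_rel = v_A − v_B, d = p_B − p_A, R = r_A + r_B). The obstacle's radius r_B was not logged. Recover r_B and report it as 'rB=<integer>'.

m = 77564
d = (9, 19);  v_rel = (14, 15),  |v_rel|² = 421
v_rel×d = (14)·(19) − (15)·(9) = 131
since m = R²·421 − 131²:  R² = (17161 + 77564) / 421 = 225
R = √225 = 15  ⇒  r_B = 15 − 7 = 8

rB=8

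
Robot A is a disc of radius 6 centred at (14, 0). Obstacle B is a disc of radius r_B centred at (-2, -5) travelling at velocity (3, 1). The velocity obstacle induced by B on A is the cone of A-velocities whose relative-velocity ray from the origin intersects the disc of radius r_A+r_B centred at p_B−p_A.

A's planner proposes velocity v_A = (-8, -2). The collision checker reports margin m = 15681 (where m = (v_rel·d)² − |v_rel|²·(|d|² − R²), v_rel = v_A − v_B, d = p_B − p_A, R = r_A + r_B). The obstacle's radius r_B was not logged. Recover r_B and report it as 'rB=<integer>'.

m = 15681
d = (-16, -5);  v_rel = (-11, -3),  |v_rel|² = 130
v_rel×d = (-11)·(-5) − (-3)·(-16) = 7
since m = R²·130 − 7²:  R² = (49 + 15681) / 130 = 121
R = √121 = 11  ⇒  r_B = 11 − 6 = 5

rB=5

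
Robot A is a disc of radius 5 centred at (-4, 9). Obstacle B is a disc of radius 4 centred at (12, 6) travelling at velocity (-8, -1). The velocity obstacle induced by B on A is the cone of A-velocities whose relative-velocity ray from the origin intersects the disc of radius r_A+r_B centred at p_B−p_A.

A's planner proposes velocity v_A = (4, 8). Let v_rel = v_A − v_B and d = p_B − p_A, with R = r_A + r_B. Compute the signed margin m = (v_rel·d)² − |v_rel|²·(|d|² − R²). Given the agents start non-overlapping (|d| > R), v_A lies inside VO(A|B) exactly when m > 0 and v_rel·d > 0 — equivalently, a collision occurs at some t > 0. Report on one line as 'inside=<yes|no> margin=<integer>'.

d = (16, -3),  |d|² = 265;  R = 5+4 = 9,  c = 265−9² = 184
v_rel = (12, 9),  |v_rel|² = 225;  v_rel·d = (12)·(16) + (9)·(-3) = 165
225·t² − 330·t + 184 = 0  ⇒  m = 165² − 225·184 = -14175
m = -14175 < 0,  v_rel·d = 165 > 0  ⇒  outside

inside=no margin=-14175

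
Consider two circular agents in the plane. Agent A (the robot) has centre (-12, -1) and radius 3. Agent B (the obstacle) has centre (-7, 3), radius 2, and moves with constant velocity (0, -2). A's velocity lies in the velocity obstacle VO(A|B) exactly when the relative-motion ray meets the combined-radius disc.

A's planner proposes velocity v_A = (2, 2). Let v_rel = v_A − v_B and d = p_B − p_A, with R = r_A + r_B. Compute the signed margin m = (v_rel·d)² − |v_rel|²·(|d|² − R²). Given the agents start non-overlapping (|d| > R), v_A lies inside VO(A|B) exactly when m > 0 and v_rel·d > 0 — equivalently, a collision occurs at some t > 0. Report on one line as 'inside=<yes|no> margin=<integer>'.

d = (5, 4),  |d|² = 41;  R = 3+2 = 5,  c = 41−5² = 16
v_rel = (2, 4),  |v_rel|² = 20;  v_rel·d = (2)·(5) + (4)·(4) = 26
20·t² − 52·t + 16 = 0  ⇒  m = 26² − 20·16 = 356
m = 356 > 0,  v_rel·d = 26 > 0  ⇒  inside

inside=yes margin=356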